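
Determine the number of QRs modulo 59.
The squaring map on Z_59* is 2-to-1, so there are (58)/2 = 29 QRs.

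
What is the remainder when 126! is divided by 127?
By Wilson's theorem, (126)! ≡ -1 ≡ 126 (mod 127)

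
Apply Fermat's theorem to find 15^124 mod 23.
By Fermat: 15^{22} ≡ 1 mod 23. 124 = 5×22 + 14. So 15^{124} ≡ 15^{14} ≡ 6 mod 23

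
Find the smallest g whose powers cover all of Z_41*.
g = 6. For each prime q|40: 6^{20}≡40, 6^{8}≡10, none ≡ 1, so ord_41(6) = 40 and 6 is a primitive root.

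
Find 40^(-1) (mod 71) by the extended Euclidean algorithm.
Extended GCD: 40(16) + 71(-9) = 1. So 40^(-1) ≡ 16 (mod 71). Verify: 40 × 16 = 640 ≡ 1 (mod 71)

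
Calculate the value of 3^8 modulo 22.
By repeated squaring (mod 22): 3^{1}≡3, 3^{2}≡9, 3^{4}≡15, 3^{8}≡5. So 3^{8} ≡ 5 (mod 22)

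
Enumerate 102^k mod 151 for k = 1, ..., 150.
102^1, 102^2, ..., 102^{150} mod 151: [102, 136, 131, 74, 149, 98, 30, 40, 3, 4, 106, 91, 71, 145, 143, 90, 120, 9, 12, 16, 122, 62, 133, 127, 119, 58, 27, 36, 48, 64, 35, 97, 79, 55, 23, 81, 108, 144, 41, 105, 140, 86, 14, 69, 92, 22, 130, 123, 13, 118, 107, 42, 56, 125, 66, 88, 67, 39, 52, 19, 126, 17, 73, 47, 113, 50, 117, 5, 57, 76, 51, 68, 141, 37, 150, 49, 15, 20, 77, 2, 53, 121, 111, 148, 147, 45, 60, 80, 6, 8, 61, 31, 142, 139, 135, 29, 89, 18, 24, 32, 93, 124, 115, 103, 87, 116, 54, 72, 96, 128, 70, 43, 7, 110, 46, 11, 65, 137, 82, 59, 129, 21, 28, 138, 33, 44, 109, 95, 26, 85, 63, 84, 112, 99, 132, 25, 134, 78, 104, 38, 101, 34, 146, 94, 75, 100, 83, 10, 114, 1]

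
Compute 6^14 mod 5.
Using Fermat: 6^{4} ≡ 1 (mod 5). 14 ≡ 2 (mod 4). So 6^{14} ≡ 6^{2} ≡ 1 (mod 5)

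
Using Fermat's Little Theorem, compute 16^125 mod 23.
By Fermat: 16^{22} ≡ 1 mod 23. 125 = 5×22 + 15. So 16^{125} ≡ 16^{15} ≡ 9 mod 23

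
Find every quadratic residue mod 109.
QRs mod 109: {1, 3, 4, 5, 7, 9, 12, 15, 16, 20, 21, 22, 25, 26, 27, 28, 29, 31, 34, 35, 36, 38, 43, 45, 46, 48, 49, 60, 61, 63, 64, 66, 71, 73, 74, 75, 78, 80, 81, 82, 83, 84, 87, 88, 89, 93, 94, 97, 100, 102, 104, 105, 106, 108}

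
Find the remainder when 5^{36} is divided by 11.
By Fermat: 5^{10} ≡ 1 mod 11. 36 = 3×10 + 6. So 5^{36} ≡ 5^{6} ≡ 5 mod 11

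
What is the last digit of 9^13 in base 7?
Using Fermat: 9^{6} ≡ 1 mod 7. 13 ≡ 1 mod 6. So 9^{13} ≡ 9^{1} ≡ 2 mod 7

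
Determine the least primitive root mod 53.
g = 2. Powers: [2, 4, 8, 16, 32, 11, 22, 44, 35, 17, ...] generates all 52 non-zero residues.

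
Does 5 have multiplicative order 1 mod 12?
Powers of 5 mod 12: 5^1≡5, 5^2≡1. 5^1≡5≢1, so ord ≠ 1. No, the actual order is 2.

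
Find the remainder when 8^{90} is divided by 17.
By Fermat: 8^{16} ≡ 1 (mod 17). 90 = 5×16 + 10. So 8^{90} ≡ 8^{10} ≡ 13 (mod 17)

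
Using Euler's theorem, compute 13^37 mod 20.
By Euler: 13^{8} ≡ 1 mod 20 since gcd(13, 20) = 1. 37 = 4×8 + 5. So 13^{37} ≡ 13^{5} ≡ 13 mod 20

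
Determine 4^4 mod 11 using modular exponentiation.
4^{4} = 256 ≡ 3 mod 11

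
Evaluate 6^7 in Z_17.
By repeated squaring mod 17: 6^{1}≡6, 6^{2}≡2, 6^{4}≡4. Then 6^{7} = 6^{4+2+1} ≡ 4 × 2 × 6 ≡ 14 mod 17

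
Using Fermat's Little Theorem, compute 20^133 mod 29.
By Fermat: 20^{28} ≡ 1 mod 29. 133 = 4×28 + 21. So 20^{133} ≡ 20^{21} ≡ 1 mod 29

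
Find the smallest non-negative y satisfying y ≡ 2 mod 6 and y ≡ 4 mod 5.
M = 6 × 5 = 30. M₁ = 5, y₁ ≡ 5 mod 6. M₂ = 6, y₂ ≡ 1 mod 5. y = 2×5×5 + 4×6×1 ≡ 14 mod 30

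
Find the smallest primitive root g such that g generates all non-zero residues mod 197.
g = 2. For each prime q|196: 2^{98}≡196, 2^{28}≡104, none ≡ 1, so ord_197(2) = 196 and 2 is a primitive root.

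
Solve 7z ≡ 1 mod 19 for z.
Since 19 is prime, by Fermat 7^(-1) ≡ 7^{17} ≡ 11 mod 19. Verify: 7 × 11 = 77 ≡ 1 mod 19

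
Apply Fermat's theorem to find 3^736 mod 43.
By Fermat: 3^{42} ≡ 1 mod 43. 736 ≡ 22 mod 42. So 3^{736} ≡ 3^{22} ≡ 40 mod 43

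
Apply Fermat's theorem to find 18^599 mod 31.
By Fermat: 18^{30} ≡ 1 mod 31. 599 ≡ 29 mod 30. So 18^{599} ≡ 18^{29} ≡ 19 mod 31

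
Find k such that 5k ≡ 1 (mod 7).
Since 7 is prime, by Fermat 5^(-1) ≡ 5^{5} ≡ 3 (mod 7). Verify: 5 × 3 = 15 ≡ 1 (mod 7)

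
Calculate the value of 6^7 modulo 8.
By repeated squaring (mod 8): 6^{1}≡6, 6^{2}≡4, 6^{4}≡0. Then 6^{7} = 6^{4+2+1} ≡ 0 × 4 × 6 ≡ 0 (mod 8)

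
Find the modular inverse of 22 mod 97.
Since 97 is prime, by Fermat 22^(-1) ≡ 22^{95} ≡ 75 (mod 97). Verify: 22 × 75 = 1650 ≡ 1 (mod 97)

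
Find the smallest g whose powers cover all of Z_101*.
g = 2. For each prime q|100: 2^{50}≡100, 2^{20}≡95, none ≡ 1, so ord_101(2) = 100 and 2 is a primitive root.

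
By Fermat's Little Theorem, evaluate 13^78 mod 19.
By Fermat: 13^{18} ≡ 1 mod 19. 78 = 4×18 + 6. So 13^{78} ≡ 13^{6} ≡ 11 mod 19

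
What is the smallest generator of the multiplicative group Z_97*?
g = 5. For each prime q|96: 5^{48}≡96, 5^{32}≡35, none ≡ 1, so ord_97(5) = 96 and 5 is a primitive root.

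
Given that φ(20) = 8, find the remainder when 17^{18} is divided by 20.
By Euler: 17^{8} ≡ 1 mod 20 since gcd(17, 20) = 1. 18 = 2×8 + 2. So 17^{18} ≡ 17^{2} ≡ 9 mod 20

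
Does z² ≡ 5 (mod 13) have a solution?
By Euler's criterion: 5^{6} ≡ 12 (mod 13). Since this equals -1 (≡ 12), 5 is not a QR.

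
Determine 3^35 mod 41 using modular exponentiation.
By repeated squaring mod 41: 3^{1}≡3, 3^{2}≡9, 3^{4}≡40, 3^{8}≡1, 3^{16}≡1, 3^{32}≡1. Then 3^{35} = 3^{32+2+1} ≡ 1 × 9 × 3 ≡ 27 mod 41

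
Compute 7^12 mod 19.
By repeated squaring mod 19: 7^{1}≡7, 7^{2}≡11, 7^{4}≡7, 7^{8}≡11. Then 7^{12} = 7^{8+4} ≡ 11 × 7 ≡ 1 mod 19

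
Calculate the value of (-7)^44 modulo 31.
Using Fermat: (-7)^{30} ≡ 1 (mod 31). 44 ≡ 14 (mod 30). So (-7)^{44} ≡ (-7)^{14} ≡ 9 (mod 31)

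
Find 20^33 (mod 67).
By repeated squaring (mod 67): 20^{1}≡20, 20^{2}≡65, 20^{4}≡4, 20^{8}≡16, 20^{16}≡55, 20^{32}≡10. Then 20^{33} = 20^{32+1} ≡ 10 × 20 ≡ 66 (mod 67)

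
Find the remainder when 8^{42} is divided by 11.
By Fermat: 8^{10} ≡ 1 (mod 11). 42 = 4×10 + 2. So 8^{42} ≡ 8^{2} ≡ 9 (mod 11)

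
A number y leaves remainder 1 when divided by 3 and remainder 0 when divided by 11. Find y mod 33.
M = 3 × 11 = 33. M₁ = 11, y₁ ≡ 2 mod 3. M₂ = 3, y₂ ≡ 4 mod 11. y = 1×11×2 + 0×3×4 ≡ 22 mod 33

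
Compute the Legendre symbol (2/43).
(2/43) = 2^{21} mod 43 = -1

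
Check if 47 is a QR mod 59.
By Euler's criterion: 47^{29} ≡ 58 mod 59. Since this equals -1 (≡ 58), 47 is not a QR.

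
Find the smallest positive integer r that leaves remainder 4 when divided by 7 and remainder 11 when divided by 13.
M = 7 × 13 = 91. M₁ = 13, y₁ ≡ 6 mod 7. M₂ = 7, y₂ ≡ 2 mod 13. r = 4×13×6 + 11×7×2 ≡ 11 mod 91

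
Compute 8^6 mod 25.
By repeated squaring mod 25: 8^{1}≡8, 8^{2}≡14, 8^{4}≡21. Then 8^{6} = 8^{4+2} ≡ 21 × 14 ≡ 19 mod 25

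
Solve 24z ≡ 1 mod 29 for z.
Since 29 is prime, by Fermat 24^(-1) ≡ 24^{27} ≡ 23 mod 29. Verify: 24 × 23 = 552 ≡ 1 mod 29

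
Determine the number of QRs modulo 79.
Exactly half the non-zero residues mod a prime are QRs: (79-1)/2 = 39.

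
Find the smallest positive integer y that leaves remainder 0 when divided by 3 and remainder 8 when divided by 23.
M = 3 × 23 = 69. M₁ = 23, y₁ ≡ 2 mod 3. M₂ = 3, y₂ ≡ 8 mod 23. y = 0×23×2 + 8×3×8 ≡ 54 mod 69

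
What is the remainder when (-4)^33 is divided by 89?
By repeated squaring (mod 89): (-4)^{1}≡85, (-4)^{2}≡16, (-4)^{4}≡78, (-4)^{8}≡32, (-4)^{16}≡45, (-4)^{32}≡67. Then (-4)^{33} = (-4)^{32+1} ≡ 67 × 85 ≡ 88 (mod 89)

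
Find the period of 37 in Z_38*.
Powers of 37 mod 38: 37^1≡37, 37^2≡1. Order = 2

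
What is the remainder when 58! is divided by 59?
By Wilson's theorem, (58)! ≡ -1 ≡ 58 mod 59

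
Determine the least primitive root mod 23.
g = 5. Powers: [5, 2, 10, 4, 20, 8, 17, 16, ...] generates all 22 non-zero residues.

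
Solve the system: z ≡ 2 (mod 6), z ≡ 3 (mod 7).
M = 6 × 7 = 42. M₁ = 7, y₁ ≡ 1 (mod 6). M₂ = 6, y₂ ≡ 6 (mod 7). z = 2×7×1 + 3×6×6 ≡ 38 (mod 42)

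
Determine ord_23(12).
Powers of 12 mod 23: 12^1≡12, 12^2≡6, 12^3≡3, 12^4≡13, 12^5≡18, 12^6≡9, 12^7≡16, 12^8≡8, 12^9≡4, 12^10≡2, 12^11≡1. Order = 11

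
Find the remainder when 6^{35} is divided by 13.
By Fermat: 6^{12} ≡ 1 mod 13. 35 = 2×12 + 11. So 6^{35} ≡ 6^{11} ≡ 11 mod 13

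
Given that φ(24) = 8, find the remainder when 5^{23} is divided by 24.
By Euler: 5^{8} ≡ 1 mod 24 since gcd(5, 24) = 1. 23 = 2×8 + 7. So 5^{23} ≡ 5^{7} ≡ 5 mod 24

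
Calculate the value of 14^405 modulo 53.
Using Fermat: 14^{52} ≡ 1 mod 53. 405 ≡ 41 mod 52. So 14^{405} ≡ 14^{41} ≡ 50 mod 53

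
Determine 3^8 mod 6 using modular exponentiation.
By repeated squaring (mod 6): 3^{1}≡3, 3^{2}≡3, 3^{4}≡3, 3^{8}≡3. So 3^{8} ≡ 3 (mod 6)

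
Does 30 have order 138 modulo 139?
30^{69} ≡ 1 (mod 139) and 69 < 138, so ord_139(30) = 69 ≠ 138 and 30 is not a primitive root.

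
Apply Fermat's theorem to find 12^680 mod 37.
By Fermat: 12^{36} ≡ 1 mod 37. 680 ≡ 32 mod 36. So 12^{680} ≡ 12^{32} ≡ 7 mod 37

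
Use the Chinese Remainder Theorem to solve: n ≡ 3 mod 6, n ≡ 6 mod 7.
M = 6 × 7 = 42. M₁ = 7, y₁ ≡ 1 mod 6. M₂ = 6, y₂ ≡ 6 mod 7. n = 3×7×1 + 6×6×6 ≡ 27 mod 42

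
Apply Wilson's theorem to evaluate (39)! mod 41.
(40)! = (39)! × (40) ≡ -1 mod 41. So (39)! ≡ -1 × (40)^(-1) ≡ (-1)×(-1) = 1 mod 41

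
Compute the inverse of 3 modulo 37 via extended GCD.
Extended GCD: 3(-12) + 37(1) = 1. So 3^(-1) ≡ -12 ≡ 25 (mod 37). Verify: 3 × 25 = 75 ≡ 1 (mod 37)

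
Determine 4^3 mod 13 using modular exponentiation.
4^{3} = 64 ≡ 12 mod 13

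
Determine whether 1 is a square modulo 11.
By Euler's criterion: 1^{5} ≡ 1 (mod 11). Since this equals 1, 1 is a QR.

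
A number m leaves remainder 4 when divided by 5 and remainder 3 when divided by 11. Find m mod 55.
M = 5 × 11 = 55. M₁ = 11, y₁ ≡ 1 mod 5. M₂ = 5, y₂ ≡ 9 mod 11. m = 4×11×1 + 3×5×9 ≡ 14 mod 55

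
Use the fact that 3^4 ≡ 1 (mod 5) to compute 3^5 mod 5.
By Fermat: 3^{4} ≡ 1 (mod 5). So 3^{5} = 3^{4} · 3^{1} ≡ 3^{1} ≡ 3 (mod 5)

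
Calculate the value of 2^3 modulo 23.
2^{3} = 8 ≡ 8 mod 23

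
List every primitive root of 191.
There are φ(190) = 72 primitive roots mod 191: {19, 21, 22, 28, 29, 33, 35, 42, 44, 47, 53, 56, 57, 58, 61, 62, 63, 71, 73, 74, 76, 83, 87, 88, 89, 91, 93, 94, 95, 99, 101, 105, 106, 110, 111, 112, 113, 114, 116, 119, 123, 124, 126, 127, 131, 132, 137, 140, 141, 143, 145, 146, 148, 151, 157, 164, 165, 167, 168, 171, 173, 174, 175, 176, 178, 179, 181, 182, 183, 187, 188, 189}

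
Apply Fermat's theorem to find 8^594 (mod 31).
By Fermat: 8^{30} ≡ 1 (mod 31). 594 ≡ 24 (mod 30). So 8^{594} ≡ 8^{24} ≡ 4 (mod 31)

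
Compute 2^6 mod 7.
Using Fermat: 2^{6} ≡ 1 (mod 7). 6 ≡ 0 (mod 6). So 2^{6} ≡ 2^{0} ≡ 1 (mod 7)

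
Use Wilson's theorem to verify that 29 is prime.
(28)! mod 29 = 28. Since this equals -1 (mod 29), Wilson confirms 29 is prime.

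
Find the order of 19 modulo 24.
Powers of 19 mod 24: 19^1≡19, 19^2≡1. So the order of 19 is 2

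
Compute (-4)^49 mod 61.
By repeated squaring mod 61: (-4)^{1}≡57, (-4)^{2}≡16, (-4)^{4}≡12, (-4)^{8}≡22, (-4)^{16}≡57, (-4)^{32}≡16. Then (-4)^{49} = (-4)^{32+16+1} ≡ 16 × 57 × 57 ≡ 12 mod 61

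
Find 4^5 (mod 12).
By repeated squaring (mod 12): 4^{1}≡4, 4^{2}≡4, 4^{4}≡4. Then 4^{5} = 4^{4+1} ≡ 4 × 4 ≡ 4 (mod 12)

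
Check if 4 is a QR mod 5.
By Euler's criterion: 4^{2} ≡ 1 (mod 5). Since this equals 1, 4 is a QR.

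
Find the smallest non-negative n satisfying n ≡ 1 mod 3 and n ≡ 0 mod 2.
M = 3 × 2 = 6. M₁ = 2, y₁ ≡ 2 mod 3. M₂ = 3, y₂ ≡ 1 mod 2. n = 1×2×2 + 0×3×1 ≡ 4 mod 6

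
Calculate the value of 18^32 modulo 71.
By repeated squaring (mod 71): 18^{1}≡18, 18^{2}≡40, 18^{4}≡38, 18^{8}≡24, 18^{16}≡8, 18^{32}≡64. So 18^{32} ≡ 64 (mod 71)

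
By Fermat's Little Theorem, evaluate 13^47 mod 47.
By Fermat: 13^{46} ≡ 1 mod 47. So 13^{47} = 13^{46} · 13^{1} ≡ 13^{1} ≡ 13 mod 47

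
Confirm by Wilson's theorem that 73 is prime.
(72)! mod 73 = 72. Since this equals -1 (mod 73), Wilson confirms 73 is prime.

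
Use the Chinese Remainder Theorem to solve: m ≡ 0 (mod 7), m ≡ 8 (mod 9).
M = 7 × 9 = 63. M₁ = 9, y₁ ≡ 4 (mod 7). M₂ = 7, y₂ ≡ 4 (mod 9). m = 0×9×4 + 8×7×4 ≡ 35 (mod 63)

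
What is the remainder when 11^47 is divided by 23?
Using Fermat: 11^{22} ≡ 1 mod 23. 47 ≡ 3 mod 22. So 11^{47} ≡ 11^{3} ≡ 20 mod 23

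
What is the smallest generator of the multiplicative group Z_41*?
g = 6. For each prime q|40: 6^{20}≡40, 6^{8}≡10, none ≡ 1, so ord_41(6) = 40 and 6 is a primitive root.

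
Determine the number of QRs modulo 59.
The squaring map on Z_59* is 2-to-1, so there are (58)/2 = 29 QRs.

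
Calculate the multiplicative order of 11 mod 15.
Powers of 11 mod 15: 11^1≡11, 11^2≡1. So the order of 11 is 2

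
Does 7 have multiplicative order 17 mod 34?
Powers of 7 mod 34: 7^1≡7, 7^2≡15, 7^3≡3, 7^4≡21, 7^5≡11, 7^6≡9, 7^7≡29, 7^8≡33, 7^9≡27, 7^10≡19, 7^11≡31, 7^12≡13, 7^13≡23, 7^14≡25, 7^15≡5, 7^16≡1. Already 7^16≡1, so the order is 16 < 17. No, the actual order is 16.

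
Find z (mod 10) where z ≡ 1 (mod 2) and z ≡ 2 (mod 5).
M = 2 × 5 = 10. M₁ = 5, y₁ ≡ 1 (mod 2). M₂ = 2, y₂ ≡ 3 (mod 5). z = 1×5×1 + 2×2×3 ≡ 7 (mod 10)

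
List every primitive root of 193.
There are φ(192) = 64 primitive roots mod 193: {5, 10, 15, 17, 19, 22, 26, 30, 34, 37, 38, 40, 41, 44, 45, 47, 51, 52, 53, 57, 58, 61, 66, 70, 73, 77, 78, 79, 80, 82, 90, 91, 102, 103, 111, 113, 114, 115, 116, 120, 123, 127, 132, 135, 136, 140, 141, 142, 146, 148, 149, 152, 153, 155, 156, 159, 163, 167, 171, 174, 176, 178, 183, 188}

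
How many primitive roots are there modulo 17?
A prime p has φ(p-1) primitive roots; here φ(16) = 8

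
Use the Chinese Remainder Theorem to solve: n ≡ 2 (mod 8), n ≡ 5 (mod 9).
M = 8 × 9 = 72. M₁ = 9, y₁ ≡ 1 (mod 8). M₂ = 8, y₂ ≡ 8 (mod 9). n = 2×9×1 + 5×8×8 ≡ 50 (mod 72)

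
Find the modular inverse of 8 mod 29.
Since 29 is prime, by Fermat 8^(-1) ≡ 8^{27} ≡ 11 mod 29. Verify: 8 × 11 = 88 ≡ 1 mod 29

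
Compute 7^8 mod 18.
By repeated squaring mod 18: 7^{1}≡7, 7^{2}≡13, 7^{4}≡7, 7^{8}≡13. So 7^{8} ≡ 13 mod 18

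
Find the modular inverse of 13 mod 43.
Since 43 is prime, by Fermat 13^(-1) ≡ 13^{41} ≡ 10 (mod 43). Verify: 13 × 10 = 130 ≡ 1 (mod 43)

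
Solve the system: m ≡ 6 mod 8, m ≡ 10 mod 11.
M = 8 × 11 = 88. M₁ = 11, y₁ ≡ 3 mod 8. M₂ = 8, y₂ ≡ 7 mod 11. m = 6×11×3 + 10×8×7 ≡ 54 mod 88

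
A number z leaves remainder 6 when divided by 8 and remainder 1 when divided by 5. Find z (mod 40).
M = 8 × 5 = 40. M₁ = 5, y₁ ≡ 5 (mod 8). M₂ = 8, y₂ ≡ 2 (mod 5). z = 6×5×5 + 1×8×2 ≡ 6 (mod 40)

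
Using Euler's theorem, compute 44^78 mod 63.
By Euler: 44^{36} ≡ 1 mod 63 since gcd(44, 63) = 1. 78 = 2×36 + 6. So 44^{78} ≡ 44^{6} ≡ 1 mod 63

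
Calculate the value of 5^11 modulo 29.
By repeated squaring (mod 29): 5^{1}≡5, 5^{2}≡25, 5^{4}≡16, 5^{8}≡24. Then 5^{11} = 5^{8+2+1} ≡ 24 × 25 × 5 ≡ 13 (mod 29)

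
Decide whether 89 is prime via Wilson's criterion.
(88)! mod 89 = 88. Since 88 ≡ -1 (mod 89), 89 is prime.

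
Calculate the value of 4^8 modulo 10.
By repeated squaring (mod 10): 4^{1}≡4, 4^{2}≡6, 4^{4}≡6, 4^{8}≡6. So 4^{8} ≡ 6 (mod 10)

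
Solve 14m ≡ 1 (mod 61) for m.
Since 61 is prime, by Fermat 14^(-1) ≡ 14^{59} ≡ 48 (mod 61). Verify: 14 × 48 = 672 ≡ 1 (mod 61)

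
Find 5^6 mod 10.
By repeated squaring mod 10: 5^{1}≡5, 5^{2}≡5, 5^{4}≡5. Then 5^{6} = 5^{4+2} ≡ 5 × 5 ≡ 5 mod 10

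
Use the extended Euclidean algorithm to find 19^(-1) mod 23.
Extended GCD: 19(-6) + 23(5) = 1. So 19^(-1) ≡ -6 ≡ 17 (mod 23). Verify: 19 × 17 = 323 ≡ 1 (mod 23)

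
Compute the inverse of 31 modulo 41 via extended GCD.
Extended GCD: 31(4) + 41(-3) = 1. So 31^(-1) ≡ 4 mod 41. Verify: 31 × 4 = 124 ≡ 1 mod 41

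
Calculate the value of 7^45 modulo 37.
Using Fermat: 7^{36} ≡ 1 mod 37. 45 ≡ 9 mod 36. So 7^{45} ≡ 7^{9} ≡ 1 mod 37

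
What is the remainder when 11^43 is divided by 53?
By repeated squaring mod 53: 11^{1}≡11, 11^{2}≡15, 11^{4}≡13, 11^{8}≡10, 11^{16}≡47, 11^{32}≡36. Then 11^{43} = 11^{32+8+2+1} ≡ 36 × 10 × 15 × 11 ≡ 40 mod 53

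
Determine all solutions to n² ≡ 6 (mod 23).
The square roots of 6 mod 23 are 12 and 11. Verify: 12² = 144 ≡ 6 (mod 23)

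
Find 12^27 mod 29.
By repeated squaring mod 29: 12^{1}≡12, 12^{2}≡28, 12^{4}≡1, 12^{8}≡1, 12^{16}≡1. Then 12^{27} = 12^{16+8+2+1} ≡ 1 × 1 × 28 × 12 ≡ 17 mod 29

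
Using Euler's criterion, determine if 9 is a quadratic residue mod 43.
By Euler's criterion: 9^{21} ≡ 1 mod 43. Since this equals 1, 9 is a QR.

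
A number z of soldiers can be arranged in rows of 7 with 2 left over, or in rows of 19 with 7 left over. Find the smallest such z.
M = 7 × 19 = 133. M₁ = 19, y₁ ≡ 3 mod 7. M₂ = 7, y₂ ≡ 11 mod 19. z = 2×19×3 + 7×7×11 ≡ 121 mod 133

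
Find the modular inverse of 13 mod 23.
Since 23 is prime, by Fermat 13^(-1) ≡ 13^{21} ≡ 16 mod 23. Verify: 13 × 16 = 208 ≡ 1 mod 23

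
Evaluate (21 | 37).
(21/37) = 21^{18} mod 37 = 1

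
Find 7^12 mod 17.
By repeated squaring mod 17: 7^{1}≡7, 7^{2}≡15, 7^{4}≡4, 7^{8}≡16. Then 7^{12} = 7^{8+4} ≡ 16 × 4 ≡ 13 mod 17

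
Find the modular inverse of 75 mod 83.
Since 83 is prime, by Fermat 75^(-1) ≡ 75^{81} ≡ 31 (mod 83). Verify: 75 × 31 = 2325 ≡ 1 (mod 83)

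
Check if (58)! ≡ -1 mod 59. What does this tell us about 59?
(58)! mod 59 = 58. Since this equals -1 mod 59, Wilson confirms 59 is prime.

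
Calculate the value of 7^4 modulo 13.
7^{4} = 2401 ≡ 9 (mod 13)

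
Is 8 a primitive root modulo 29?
ord_29(8) divides 28. For each prime q|28: 8^{14}≡28, 8^{4}≡7, none ≡ 1. So 8 has order 28 and is a primitive root mod 29.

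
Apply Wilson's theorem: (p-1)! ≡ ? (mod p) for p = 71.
By Wilson's theorem, (70)! ≡ -1 ≡ 70 (mod 71)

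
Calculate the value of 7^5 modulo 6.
By repeated squaring (mod 6): 7^{1}≡1, 7^{2}≡1, 7^{4}≡1. Then 7^{5} = 7^{4+1} ≡ 1 × 1 ≡ 1 (mod 6)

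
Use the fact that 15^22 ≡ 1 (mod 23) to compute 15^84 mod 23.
By Fermat: 15^{22} ≡ 1 (mod 23). 84 = 3×22 + 18. So 15^{84} ≡ 15^{18} ≡ 12 (mod 23)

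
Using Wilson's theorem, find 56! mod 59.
(58)! = (56)! × (57) × (58) ≡ -1 mod 59. So (56)! ≡ -1 × [(58)(57)]^(-1) ≡ 29 mod 59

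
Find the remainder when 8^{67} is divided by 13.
By Fermat: 8^{12} ≡ 1 (mod 13). 67 = 5×12 + 7. So 8^{67} ≡ 8^{7} ≡ 5 (mod 13)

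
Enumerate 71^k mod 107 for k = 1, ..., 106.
71^1, 71^2, ..., 71^{106} mod 107: [71, 12, 103, 37, 59, 16, 66, 85, 43, 57, 88, 42, 93, 76, 46, 56, 17, 30, 97, 39, 94, 40, 58, 52, 54, 89, 6, 105, 72, 83, 8, 33, 96, 75, 82, 44, 21, 100, 38, 23, 28, 62, 15, 102, 73, 47, 20, 29, 26, 27, 98, 3, 106, 36, 95, 4, 70, 48, 91, 41, 22, 64, 50, 19, 65, 14, 31, 61, 51, 90, 77, 10, 68, 13, 67, 49, 55, 53, 18, 101, 2, 35, 24, 99, 74, 11, 32, 25, 63, 86, 7, 69, 84, 79, 45, 92, 5, 34, 60, 87, 78, 81, 80, 9, 104, 1]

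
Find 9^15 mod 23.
By repeated squaring mod 23: 9^{1}≡9, 9^{2}≡12, 9^{4}≡6, 9^{8}≡13. Then 9^{15} = 9^{8+4+2+1} ≡ 13 × 6 × 12 × 9 ≡ 6 mod 23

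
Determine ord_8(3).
Powers of 3 mod 8: 3^1≡3, 3^2≡1. Order = 2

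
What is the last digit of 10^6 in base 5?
By repeated squaring mod 5: 10^{1}≡0, 10^{2}≡0, 10^{4}≡0. Then 10^{6} = 10^{4+2} ≡ 0 × 0 ≡ 0 mod 5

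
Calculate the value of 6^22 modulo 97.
By repeated squaring (mod 97): 6^{1}≡6, 6^{2}≡36, 6^{4}≡35, 6^{8}≡61, 6^{16}≡35. Then 6^{22} = 6^{16+4+2} ≡ 35 × 35 × 36 ≡ 62 (mod 97)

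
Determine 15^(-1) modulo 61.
Since 61 is prime, by Fermat 15^(-1) ≡ 15^{59} ≡ 57 (mod 61). Verify: 15 × 57 = 855 ≡ 1 (mod 61)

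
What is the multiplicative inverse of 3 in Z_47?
Since 47 is prime, by Fermat 3^(-1) ≡ 3^{45} ≡ 16 mod 47. Verify: 3 × 16 = 48 ≡ 1 mod 47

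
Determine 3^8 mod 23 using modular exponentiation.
By repeated squaring mod 23: 3^{1}≡3, 3^{2}≡9, 3^{4}≡12, 3^{8}≡6. So 3^{8} ≡ 6 mod 23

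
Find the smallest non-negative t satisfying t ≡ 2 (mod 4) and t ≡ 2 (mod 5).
M = 4 × 5 = 20. M₁ = 5, y₁ ≡ 1 (mod 4). M₂ = 4, y₂ ≡ 4 (mod 5). t = 2×5×1 + 2×4×4 ≡ 2 (mod 20)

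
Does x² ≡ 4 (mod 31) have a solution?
By Euler's criterion: 4^{15} ≡ 1 (mod 31). Since this equals 1, 4 is a QR.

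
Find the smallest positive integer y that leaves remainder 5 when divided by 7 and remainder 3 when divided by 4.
M = 7 × 4 = 28. M₁ = 4, y₁ ≡ 2 mod 7. M₂ = 7, y₂ ≡ 3 mod 4. y = 5×4×2 + 3×7×3 ≡ 19 mod 28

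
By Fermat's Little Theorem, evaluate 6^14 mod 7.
By Fermat: 6^{6} ≡ 1 mod 7. 14 = 2×6 + 2. So 6^{14} ≡ 6^{2} ≡ 1 mod 7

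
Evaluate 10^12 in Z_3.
Using Fermat: 10^{2} ≡ 1 (mod 3). 12 ≡ 0 (mod 2). So 10^{12} ≡ 10^{0} ≡ 1 (mod 3)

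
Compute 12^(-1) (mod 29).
Since 29 is prime, by Fermat 12^(-1) ≡ 12^{27} ≡ 17 (mod 29). Verify: 12 × 17 = 204 ≡ 1 (mod 29)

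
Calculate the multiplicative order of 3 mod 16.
Powers of 3 mod 16: 3^1≡3, 3^2≡9, 3^3≡11, 3^4≡1. ord_16(3) = 4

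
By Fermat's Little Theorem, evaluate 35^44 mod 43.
By Fermat: 35^{42} ≡ 1 (mod 43). So 35^{44} = 35^{42} · 35^{2} ≡ 35^{2} ≡ 21 (mod 43)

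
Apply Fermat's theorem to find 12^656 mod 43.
By Fermat: 12^{42} ≡ 1 mod 43. 656 ≡ 26 mod 42. So 12^{656} ≡ 12^{26} ≡ 9 mod 43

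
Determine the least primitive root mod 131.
g = 2. For each prime q|130: 2^{65}≡130, 2^{26}≡53, 2^{10}≡107, none ≡ 1, so ord_131(2) = 130 and 2 is a primitive root.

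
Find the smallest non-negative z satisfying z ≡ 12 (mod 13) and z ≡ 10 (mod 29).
M = 13 × 29 = 377. M₁ = 29, y₁ ≡ 9 (mod 13). M₂ = 13, y₂ ≡ 9 (mod 29). z = 12×29×9 + 10×13×9 ≡ 155 (mod 377)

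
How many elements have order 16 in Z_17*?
Number of primitive roots mod 17 = φ(p-1) = φ(16) = 8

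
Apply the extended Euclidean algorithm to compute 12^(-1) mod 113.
Extended GCD: 12(-47) + 113(5) = 1. So 12^(-1) ≡ -47 ≡ 66 mod 113. Verify: 12 × 66 = 792 ≡ 1 mod 113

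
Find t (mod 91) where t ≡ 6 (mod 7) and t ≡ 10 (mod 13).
M = 7 × 13 = 91. M₁ = 13, y₁ ≡ 6 (mod 7). M₂ = 7, y₂ ≡ 2 (mod 13). t = 6×13×6 + 10×7×2 ≡ 62 (mod 91)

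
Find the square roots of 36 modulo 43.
The square roots of 36 mod 43 are 6 and 37. Verify: 6² = 36 ≡ 36 mod 43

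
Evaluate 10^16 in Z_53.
By repeated squaring (mod 53): 10^{1}≡10, 10^{2}≡47, 10^{4}≡36, 10^{8}≡24, 10^{16}≡46. So 10^{16} ≡ 46 (mod 53)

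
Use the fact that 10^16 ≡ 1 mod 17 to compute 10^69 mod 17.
By Fermat: 10^{16} ≡ 1 mod 17. 69 = 4×16 + 5. So 10^{69} ≡ 10^{5} ≡ 6 mod 17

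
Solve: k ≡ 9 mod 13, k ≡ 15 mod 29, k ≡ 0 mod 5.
M = 13 × 29 × 5 = 1885. M₁ = 145, y₁ ≡ 7 mod 13. M₂ = 65, y₂ ≡ 25 mod 29. M₃ = 377, y₃ ≡ 3 mod 5. k = 9×145×7 + 15×65×25 + 0×377×3 ≡ 1465 mod 1885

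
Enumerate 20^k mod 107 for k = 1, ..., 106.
20^1, 20^2, ..., 20^{106} mod 107: [20, 79, 82, 35, 58, 90, 88, 48, 104, 47, 84, 75, 2, 40, 51, 57, 70, 9, 73, 69, 96, 101, 94, 61, 43, 4, 80, 102, 7, 33, 18, 39, 31, 85, 95, 81, 15, 86, 8, 53, 97, 14, 66, 36, 78, 62, 63, 83, 55, 30, 65, 16, 106, 87, 28, 25, 72, 49, 17, 19, 59, 3, 60, 23, 32, 105, 67, 56, 50, 37, 98, 34, 38, 11, 6, 13, 46, 64, 103, 27, 5, 100, 74, 89, 68, 76, 22, 12, 26, 92, 21, 99, 54, 10, 93, 41, 71, 29, 45, 44, 24, 52, 77, 42, 91, 1]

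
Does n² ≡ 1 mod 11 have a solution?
By Euler's criterion: 1^{5} ≡ 1 mod 11. Since this equals 1, 1 is a QR.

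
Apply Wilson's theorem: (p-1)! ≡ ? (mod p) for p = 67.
By Wilson's theorem, (66)! ≡ -1 ≡ 66 mod 67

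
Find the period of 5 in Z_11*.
Powers of 5 mod 11: 5^1≡5, 5^2≡3, 5^3≡4, 5^4≡9, 5^5≡1. Order = 5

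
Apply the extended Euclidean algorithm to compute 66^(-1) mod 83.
Extended GCD: 66(39) + 83(-31) = 1. So 66^(-1) ≡ 39 mod 83. Verify: 66 × 39 = 2574 ≡ 1 mod 83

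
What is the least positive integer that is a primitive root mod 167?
g = 5. For each prime q|166: 5^{83}≡166, 5^{2}≡25, none ≡ 1, so ord_167(5) = 166 and 5 is a primitive root.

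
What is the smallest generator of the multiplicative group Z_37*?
g = 2. For each prime q|36: 2^{18}≡36, 2^{12}≡26, none ≡ 1, so ord_37(2) = 36 and 2 is a primitive root.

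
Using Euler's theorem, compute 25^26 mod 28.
By Euler: 25^{12} ≡ 1 (mod 28) since gcd(25, 28) = 1. 26 = 2×12 + 2. So 25^{26} ≡ 25^{2} ≡ 9 (mod 28)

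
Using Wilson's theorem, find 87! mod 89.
(88)! = (87)! × (88) ≡ -1 mod 89. So (87)! ≡ -1 × (88)^(-1) ≡ (-1)×(-1) = 1 mod 89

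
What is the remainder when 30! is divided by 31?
By Wilson's theorem, (30)! ≡ -1 ≡ 30 (mod 31)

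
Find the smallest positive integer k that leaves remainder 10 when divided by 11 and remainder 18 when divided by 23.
M = 11 × 23 = 253. M₁ = 23, y₁ ≡ 1 (mod 11). M₂ = 11, y₂ ≡ 21 (mod 23). k = 10×23×1 + 18×11×21 ≡ 87 (mod 253)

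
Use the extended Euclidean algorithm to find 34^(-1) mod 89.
Extended GCD: 34(-34) + 89(13) = 1. So 34^(-1) ≡ -34 ≡ 55 mod 89. Verify: 34 × 55 = 1870 ≡ 1 mod 89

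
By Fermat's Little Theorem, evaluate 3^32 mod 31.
By Fermat: 3^{30} ≡ 1 mod 31. So 3^{32} = 3^{30} · 3^{2} ≡ 3^{2} ≡ 9 mod 31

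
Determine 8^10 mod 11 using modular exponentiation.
Using Fermat: 8^{10} ≡ 1 mod 11. 10 ≡ 0 mod 10. So 8^{10} ≡ 8^{0} ≡ 1 mod 11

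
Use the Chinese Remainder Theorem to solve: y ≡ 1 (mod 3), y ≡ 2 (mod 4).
M = 3 × 4 = 12. M₁ = 4, y₁ ≡ 1 (mod 3). M₂ = 3, y₂ ≡ 3 (mod 4). y = 1×4×1 + 2×3×3 ≡ 10 (mod 12)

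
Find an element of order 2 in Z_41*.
40 has order 2 mod 41 since 40^{2} ≡ 1 (mod 41) and no smaller power works.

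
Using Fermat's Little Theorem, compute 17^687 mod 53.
By Fermat: 17^{52} ≡ 1 (mod 53). 687 ≡ 11 (mod 52). So 17^{687} ≡ 17^{11} ≡ 11 (mod 53)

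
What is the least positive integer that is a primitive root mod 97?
g = 5. For each prime q|96: 5^{48}≡96, 5^{32}≡35, none ≡ 1, so ord_97(5) = 96 and 5 is a primitive root.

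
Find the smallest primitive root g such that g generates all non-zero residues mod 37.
g = 2. Powers: [2, 4, 8, 16, 32, 27, 17, 34, 31, ...] generates all 36 non-zero residues.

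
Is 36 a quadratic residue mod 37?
By Euler's criterion: 36^{18} ≡ 1 (mod 37). Since this equals 1, 36 is a QR.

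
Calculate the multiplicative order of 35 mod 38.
Powers of 35 mod 38: 35^1≡35, 35^2≡9, 35^3≡11, 35^4≡5, 35^5≡23, 35^6≡7, 35^7≡17, 35^8≡25, 35^9≡1. Order = 9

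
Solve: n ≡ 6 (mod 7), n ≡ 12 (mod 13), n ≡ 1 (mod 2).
M = 7 × 13 × 2 = 182. M₁ = 26, y₁ ≡ 3 (mod 7). M₂ = 14, y₂ ≡ 1 (mod 13). M₃ = 91, y₃ ≡ 1 (mod 2). n = 6×26×3 + 12×14×1 + 1×91×1 ≡ 181 (mod 182)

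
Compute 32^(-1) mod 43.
Since 43 is prime, by Fermat 32^(-1) ≡ 32^{41} ≡ 39 mod 43. Verify: 32 × 39 = 1248 ≡ 1 mod 43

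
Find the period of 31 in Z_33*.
Powers of 31 mod 33: 31^1≡31, 31^2≡4, 31^3≡25, 31^4≡16, 31^5≡1. ord_33(31) = 5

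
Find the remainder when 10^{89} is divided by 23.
By Fermat: 10^{22} ≡ 1 (mod 23). 89 = 4×22 + 1. So 10^{89} ≡ 10^{1} ≡ 10 (mod 23)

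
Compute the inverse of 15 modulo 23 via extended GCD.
Extended GCD: 15(-3) + 23(2) = 1. So 15^(-1) ≡ -3 ≡ 20 mod 23. Verify: 15 × 20 = 300 ≡ 1 mod 23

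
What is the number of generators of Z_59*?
There are φ(59-1) = φ(58) = 28 primitive roots modulo 59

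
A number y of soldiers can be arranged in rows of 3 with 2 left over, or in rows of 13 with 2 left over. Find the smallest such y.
M = 3 × 13 = 39. M₁ = 13, y₁ ≡ 1 mod 3. M₂ = 3, y₂ ≡ 9 mod 13. y = 2×13×1 + 2×3×9 ≡ 2 mod 39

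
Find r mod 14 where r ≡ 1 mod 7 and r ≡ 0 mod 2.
M = 7 × 2 = 14. M₁ = 2, y₁ ≡ 4 mod 7. M₂ = 7, y₂ ≡ 1 mod 2. r = 1×2×4 + 0×7×1 ≡ 8 mod 14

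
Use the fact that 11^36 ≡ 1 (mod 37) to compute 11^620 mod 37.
By Fermat: 11^{36} ≡ 1 (mod 37). 620 ≡ 8 (mod 36). So 11^{620} ≡ 11^{8} ≡ 10 (mod 37)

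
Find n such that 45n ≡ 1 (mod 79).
Since 79 is prime, by Fermat 45^(-1) ≡ 45^{77} ≡ 72 (mod 79). Verify: 45 × 72 = 3240 ≡ 1 (mod 79)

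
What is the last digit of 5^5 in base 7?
By repeated squaring (mod 7): 5^{1}≡5, 5^{2}≡4, 5^{4}≡2. Then 5^{5} = 5^{4+1} ≡ 2 × 5 ≡ 3 (mod 7)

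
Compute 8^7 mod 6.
By repeated squaring (mod 6): 8^{1}≡2, 8^{2}≡4, 8^{4}≡4. Then 8^{7} = 8^{4+2+1} ≡ 4 × 4 × 2 ≡ 2 (mod 6)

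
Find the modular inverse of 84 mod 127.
Since 127 is prime, by Fermat 84^(-1) ≡ 84^{125} ≡ 62 (mod 127). Verify: 84 × 62 = 5208 ≡ 1 (mod 127)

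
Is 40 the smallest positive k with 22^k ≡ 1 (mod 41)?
Powers of 22 mod 41: 22^1≡22, 22^2≡33, 22^3≡29, 22^4≡23, 22^5≡14, 22^6≡21, 22^7≡11, 22^8≡37, 22^9≡35, 22^10≡32, 22^11≡7, 22^12≡31, 22^13≡26, 22^14≡39, 22^15≡38, 22^16≡16, 22^17≡24, 22^18≡36, 22^19≡13, 22^20≡40, 22^21≡19, 22^22≡8, 22^23≡12, 22^24≡18, 22^25≡27, 22^26≡20, 22^27≡30, 22^28≡4, 22^29≡6, 22^30≡9, 22^31≡34, 22^32≡10, 22^33≡15, 22^34≡2, 22^35≡3, 22^36≡25, 22^37≡17, 22^38≡5, 22^39≡28, 22^40≡1. First k with 22^k≡1 is k=40. Yes, ord_41(22) = 40.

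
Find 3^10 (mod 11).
Using Fermat: 3^{10} ≡ 1 (mod 11). 10 ≡ 0 (mod 10). So 3^{10} ≡ 3^{0} ≡ 1 (mod 11)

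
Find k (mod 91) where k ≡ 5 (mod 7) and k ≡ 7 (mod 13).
M = 7 × 13 = 91. M₁ = 13, y₁ ≡ 6 (mod 7). M₂ = 7, y₂ ≡ 2 (mod 13). k = 5×13×6 + 7×7×2 ≡ 33 (mod 91)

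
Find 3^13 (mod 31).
By repeated squaring (mod 31): 3^{1}≡3, 3^{2}≡9, 3^{4}≡19, 3^{8}≡20. Then 3^{13} = 3^{8+4+1} ≡ 20 × 19 × 3 ≡ 24 (mod 31)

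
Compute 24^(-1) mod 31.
Since 31 is prime, by Fermat 24^(-1) ≡ 24^{29} ≡ 22 mod 31. Verify: 24 × 22 = 528 ≡ 1 mod 31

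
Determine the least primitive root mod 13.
g = 2. Powers: [2, 4, 8, 3, 6, 12, 11, ...] generates all 12 non-zero residues.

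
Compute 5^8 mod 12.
By repeated squaring (mod 12): 5^{1}≡5, 5^{2}≡1, 5^{4}≡1, 5^{8}≡1. So 5^{8} ≡ 1 (mod 12)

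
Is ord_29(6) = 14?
Powers of 6 mod 29: 6^1≡6, 6^2≡7, 6^3≡13, 6^4≡20, 6^5≡4, 6^6≡24, 6^7≡28, 6^8≡23, 6^9≡22, 6^10≡16, 6^11≡9, 6^12≡25, 6^13≡5, 6^14≡1. First k with 6^k≡1 is k=14. Yes, ord_29(6) = 14.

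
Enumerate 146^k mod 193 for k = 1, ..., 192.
146^1, 146^2, ..., 146^{192} mod 193: [146, 86, 11, 62, 174, 121, 103, 177, 173, 168, 17, 166, 111, 187, 89, 63, 127, 14, 114, 46, 154, 96, 120, 150, 91, 162, 106, 36, 45, 8, 10, 109, 88, 110, 41, 3, 52, 65, 33, 186, 136, 170, 116, 145, 133, 118, 51, 112, 140, 175, 74, 189, 188, 42, 149, 138, 76, 95, 167, 64, 80, 100, 125, 108, 135, 24, 30, 134, 71, 137, 123, 9, 156, 2, 99, 172, 22, 124, 155, 49, 13, 161, 153, 143, 34, 139, 29, 181, 178, 126, 61, 28, 35, 92, 115, 192, 47, 107, 182, 131, 19, 72, 90, 16, 20, 25, 176, 27, 82, 6, 104, 130, 66, 179, 79, 147, 39, 97, 73, 43, 102, 31, 87, 157, 148, 185, 183, 84, 105, 83, 152, 190, 141, 128, 160, 7, 57, 23, 77, 48, 60, 75, 142, 81, 53, 18, 119, 4, 5, 151, 44, 55, 117, 98, 26, 129, 113, 93, 68, 85, 58, 169, 163, 59, 122, 56, 70, 184, 37, 191, 94, 21, 171, 69, 38, 144, 180, 32, 40, 50, 159, 54, 164, 12, 15, 67, 132, 165, 158, 101, 78, 1]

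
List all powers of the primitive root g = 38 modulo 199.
38^1, 38^2, ..., 38^{198} mod 199: [38, 51, 147, 14, 134, 117, 68, 196, 85, 46, 156, 157, 195, 47, 194, 9, 143, 61, 129, 126, 12, 58, 15, 172, 168, 16, 11, 20, 163, 25, 154, 81, 93, 151, 166, 139, 108, 124, 135, 155, 119, 144, 99, 180, 74, 26, 192, 132, 41, 165, 101, 57, 176, 121, 21, 2, 76, 102, 95, 28, 69, 35, 136, 193, 170, 92, 113, 115, 191, 94, 189, 18, 87, 122, 59, 53, 24, 116, 30, 145, 137, 32, 22, 40, 127, 50, 109, 162, 186, 103, 133, 79, 17, 49, 71, 111, 39, 89, 198, 161, 148, 52, 185, 65, 82, 131, 3, 114, 153, 43, 42, 4, 152, 5, 190, 56, 138, 70, 73, 187, 141, 184, 27, 31, 183, 188, 179, 36, 174, 45, 118, 106, 48, 33, 60, 91, 75, 64, 44, 80, 55, 100, 19, 125, 173, 7, 67, 158, 34, 98, 142, 23, 78, 178, 197, 123, 97, 104, 171, 130, 164, 63, 6, 29, 107, 86, 84, 8, 105, 10, 181, 112, 77, 140, 146, 175, 83, 169, 54, 62, 167, 177, 159, 72, 149, 90, 37, 13, 96, 66, 120, 182, 150, 128, 88, 160, 110, 1]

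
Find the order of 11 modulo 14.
Powers of 11 mod 14: 11^1≡11, 11^2≡9, 11^3≡1. So the order of 11 is 3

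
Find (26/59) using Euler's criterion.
(26/59) = 26^{29} mod 59 = 1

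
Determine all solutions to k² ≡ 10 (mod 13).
The square roots of 10 mod 13 are 7 and 6. Verify: 7² = 49 ≡ 10 (mod 13)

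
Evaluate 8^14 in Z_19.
By repeated squaring mod 19: 8^{1}≡8, 8^{2}≡7, 8^{4}≡11, 8^{8}≡7. Then 8^{14} = 8^{8+4+2} ≡ 7 × 11 × 7 ≡ 7 mod 19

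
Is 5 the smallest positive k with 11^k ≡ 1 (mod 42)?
Powers of 11 mod 42: 11^1≡11, 11^2≡37, 11^3≡29, 11^4≡25, 11^5≡23, 11^6≡1. 11^5≡23≢1, so ord ≠ 5. No, the actual order is 6.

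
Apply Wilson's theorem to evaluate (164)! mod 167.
(166)! = (164)! × (165) × (166) ≡ -1 mod 167. So (164)! ≡ -1 × [(166)(165)]^(-1) ≡ 83 mod 167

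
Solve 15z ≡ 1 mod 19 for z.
Since 19 is prime, by Fermat 15^(-1) ≡ 15^{17} ≡ 14 mod 19. Verify: 15 × 14 = 210 ≡ 1 mod 19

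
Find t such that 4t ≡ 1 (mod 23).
Since 23 is prime, by Fermat 4^(-1) ≡ 4^{21} ≡ 6 (mod 23). Verify: 4 × 6 = 24 ≡ 1 (mod 23)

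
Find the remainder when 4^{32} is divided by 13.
By Fermat: 4^{12} ≡ 1 mod 13. 32 = 2×12 + 8. So 4^{32} ≡ 4^{8} ≡ 3 mod 13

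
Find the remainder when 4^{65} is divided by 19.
By Fermat: 4^{18} ≡ 1 mod 19. 65 = 3×18 + 11. So 4^{65} ≡ 4^{11} ≡ 16 mod 19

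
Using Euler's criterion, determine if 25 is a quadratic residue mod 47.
By Euler's criterion: 25^{23} ≡ 1 mod 47. Since this equals 1, 25 is a QR.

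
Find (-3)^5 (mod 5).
Using Fermat: (-3)^{4} ≡ 1 (mod 5). 5 ≡ 1 (mod 4). So (-3)^{5} ≡ (-3)^{1} ≡ 2 (mod 5)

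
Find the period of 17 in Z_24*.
Powers of 17 mod 24: 17^1≡17, 17^2≡1. So the order of 17 is 2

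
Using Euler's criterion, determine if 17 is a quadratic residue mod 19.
By Euler's criterion: 17^{9} ≡ 1 mod 19. Since this equals 1, 17 is a QR.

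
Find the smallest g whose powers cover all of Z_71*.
g = 7. For each prime q|70: 7^{35}≡70, 7^{14}≡54, 7^{10}≡45, none ≡ 1, so ord_71(7) = 70 and 7 is a primitive root.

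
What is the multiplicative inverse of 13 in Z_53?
Since 53 is prime, by Fermat 13^(-1) ≡ 13^{51} ≡ 49 mod 53. Verify: 13 × 49 = 637 ≡ 1 mod 53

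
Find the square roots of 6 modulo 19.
The square roots of 6 mod 19 are 5 and 14. Verify: 5² = 25 ≡ 6 (mod 19)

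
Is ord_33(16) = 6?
Powers of 16 mod 33: 16^1≡16, 16^2≡25, 16^3≡4, 16^4≡31, 16^5≡1. Already 16^5≡1, so the order is 5 < 6. No, the actual order is 5.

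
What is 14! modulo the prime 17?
(16)! = (14)! × (15) × (16) ≡ -1 (mod 17). So (14)! ≡ -1 × [(16)(15)]^(-1) ≡ 8 (mod 17)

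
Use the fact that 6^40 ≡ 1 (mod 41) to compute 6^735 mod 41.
By Fermat: 6^{40} ≡ 1 (mod 41). 735 ≡ 15 (mod 40). So 6^{735} ≡ 6^{15} ≡ 3 (mod 41)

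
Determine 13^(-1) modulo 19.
Since 19 is prime, by Fermat 13^(-1) ≡ 13^{17} ≡ 3 (mod 19). Verify: 13 × 3 = 39 ≡ 1 (mod 19)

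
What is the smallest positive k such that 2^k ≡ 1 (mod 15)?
Powers of 2 mod 15: 2^1≡2, 2^2≡4, 2^3≡8, 2^4≡1. Order = 4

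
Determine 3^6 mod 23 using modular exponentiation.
By repeated squaring mod 23: 3^{1}≡3, 3^{2}≡9, 3^{4}≡12. Then 3^{6} = 3^{4+2} ≡ 12 × 9 ≡ 16 mod 23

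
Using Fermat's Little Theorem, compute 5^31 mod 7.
By Fermat: 5^{6} ≡ 1 (mod 7). 31 = 5×6 + 1. So 5^{31} ≡ 5^{1} ≡ 5 (mod 7)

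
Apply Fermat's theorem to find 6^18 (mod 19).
By Fermat's Little Theorem, 6^{18} ≡ 1 (mod 19) since 19 is prime and gcd(6, 19) = 1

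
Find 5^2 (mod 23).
5^{2} = 25 ≡ 2 (mod 23)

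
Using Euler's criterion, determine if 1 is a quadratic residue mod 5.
By Euler's criterion: 1^{2} ≡ 1 (mod 5). Since this equals 1, 1 is a QR.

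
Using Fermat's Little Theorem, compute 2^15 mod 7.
By Fermat: 2^{6} ≡ 1 (mod 7). 15 = 2×6 + 3. So 2^{15} ≡ 2^{3} ≡ 1 (mod 7)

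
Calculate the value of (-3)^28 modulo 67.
By repeated squaring (mod 67): (-3)^{1}≡64, (-3)^{2}≡9, (-3)^{4}≡14, (-3)^{8}≡62, (-3)^{16}≡25. Then (-3)^{28} = (-3)^{16+8+4} ≡ 25 × 62 × 14 ≡ 59 (mod 67)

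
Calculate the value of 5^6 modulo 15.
By repeated squaring mod 15: 5^{1}≡5, 5^{2}≡10, 5^{4}≡10. Then 5^{6} = 5^{4+2} ≡ 10 × 10 ≡ 10 mod 15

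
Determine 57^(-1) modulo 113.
Since 113 is prime, by Fermat 57^(-1) ≡ 57^{111} ≡ 2 (mod 113). Verify: 57 × 2 = 114 ≡ 1 (mod 113)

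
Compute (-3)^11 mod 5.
Using Fermat: (-3)^{4} ≡ 1 mod 5. 11 ≡ 3 mod 4. So (-3)^{11} ≡ (-3)^{3} ≡ 3 mod 5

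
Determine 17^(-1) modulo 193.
Since 193 is prime, by Fermat 17^(-1) ≡ 17^{191} ≡ 159 mod 193. Verify: 17 × 159 = 2703 ≡ 1 mod 193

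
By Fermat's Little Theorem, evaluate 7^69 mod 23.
By Fermat: 7^{22} ≡ 1 (mod 23). 69 = 3×22 + 3. So 7^{69} ≡ 7^{3} ≡ 21 (mod 23)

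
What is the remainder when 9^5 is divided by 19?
By repeated squaring (mod 19): 9^{1}≡9, 9^{2}≡5, 9^{4}≡6. Then 9^{5} = 9^{4+1} ≡ 6 × 9 ≡ 16 (mod 19)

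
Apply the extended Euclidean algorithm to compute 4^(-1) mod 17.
Extended GCD: 4(-4) + 17(1) = 1. So 4^(-1) ≡ -4 ≡ 13 mod 17. Verify: 4 × 13 = 52 ≡ 1 mod 17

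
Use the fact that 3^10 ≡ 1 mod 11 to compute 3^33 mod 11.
By Fermat: 3^{10} ≡ 1 mod 11. 33 = 3×10 + 3. So 3^{33} ≡ 3^{3} ≡ 5 mod 11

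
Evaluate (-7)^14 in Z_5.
Using Fermat: (-7)^{4} ≡ 1 (mod 5). 14 ≡ 2 (mod 4). So (-7)^{14} ≡ (-7)^{2} ≡ 4 (mod 5)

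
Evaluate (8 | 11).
(8/11) = 8^{5} mod 11 = -1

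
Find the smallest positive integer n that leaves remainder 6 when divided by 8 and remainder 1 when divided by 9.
M = 8 × 9 = 72. M₁ = 9, y₁ ≡ 1 mod 8. M₂ = 8, y₂ ≡ 8 mod 9. n = 6×9×1 + 1×8×8 ≡ 46 mod 72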